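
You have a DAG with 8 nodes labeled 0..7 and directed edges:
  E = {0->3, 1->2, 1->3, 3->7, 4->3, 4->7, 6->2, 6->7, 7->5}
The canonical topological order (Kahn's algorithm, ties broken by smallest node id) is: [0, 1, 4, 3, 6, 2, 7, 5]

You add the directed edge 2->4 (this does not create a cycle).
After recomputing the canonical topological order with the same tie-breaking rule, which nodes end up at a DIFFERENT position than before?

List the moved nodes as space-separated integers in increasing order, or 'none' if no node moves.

Answer: 2 3 4 6

Derivation:
Old toposort: [0, 1, 4, 3, 6, 2, 7, 5]
Added edge 2->4
Recompute Kahn (smallest-id tiebreak):
  initial in-degrees: [0, 0, 2, 3, 1, 1, 0, 3]
  ready (indeg=0): [0, 1, 6]
  pop 0: indeg[3]->2 | ready=[1, 6] | order so far=[0]
  pop 1: indeg[2]->1; indeg[3]->1 | ready=[6] | order so far=[0, 1]
  pop 6: indeg[2]->0; indeg[7]->2 | ready=[2] | order so far=[0, 1, 6]
  pop 2: indeg[4]->0 | ready=[4] | order so far=[0, 1, 6, 2]
  pop 4: indeg[3]->0; indeg[7]->1 | ready=[3] | order so far=[0, 1, 6, 2, 4]
  pop 3: indeg[7]->0 | ready=[7] | order so far=[0, 1, 6, 2, 4, 3]
  pop 7: indeg[5]->0 | ready=[5] | order so far=[0, 1, 6, 2, 4, 3, 7]
  pop 5: no out-edges | ready=[] | order so far=[0, 1, 6, 2, 4, 3, 7, 5]
New canonical toposort: [0, 1, 6, 2, 4, 3, 7, 5]
Compare positions:
  Node 0: index 0 -> 0 (same)
  Node 1: index 1 -> 1 (same)
  Node 2: index 5 -> 3 (moved)
  Node 3: index 3 -> 5 (moved)
  Node 4: index 2 -> 4 (moved)
  Node 5: index 7 -> 7 (same)
  Node 6: index 4 -> 2 (moved)
  Node 7: index 6 -> 6 (same)
Nodes that changed position: 2 3 4 6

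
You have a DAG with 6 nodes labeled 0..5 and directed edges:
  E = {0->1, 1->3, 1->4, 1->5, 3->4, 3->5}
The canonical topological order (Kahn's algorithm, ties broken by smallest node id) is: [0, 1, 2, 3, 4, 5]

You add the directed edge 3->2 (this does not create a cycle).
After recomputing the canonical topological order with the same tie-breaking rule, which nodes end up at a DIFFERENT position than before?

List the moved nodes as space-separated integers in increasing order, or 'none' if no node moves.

Old toposort: [0, 1, 2, 3, 4, 5]
Added edge 3->2
Recompute Kahn (smallest-id tiebreak):
  initial in-degrees: [0, 1, 1, 1, 2, 2]
  ready (indeg=0): [0]
  pop 0: indeg[1]->0 | ready=[1] | order so far=[0]
  pop 1: indeg[3]->0; indeg[4]->1; indeg[5]->1 | ready=[3] | order so far=[0, 1]
  pop 3: indeg[2]->0; indeg[4]->0; indeg[5]->0 | ready=[2, 4, 5] | order so far=[0, 1, 3]
  pop 2: no out-edges | ready=[4, 5] | order so far=[0, 1, 3, 2]
  pop 4: no out-edges | ready=[5] | order so far=[0, 1, 3, 2, 4]
  pop 5: no out-edges | ready=[] | order so far=[0, 1, 3, 2, 4, 5]
New canonical toposort: [0, 1, 3, 2, 4, 5]
Compare positions:
  Node 0: index 0 -> 0 (same)
  Node 1: index 1 -> 1 (same)
  Node 2: index 2 -> 3 (moved)
  Node 3: index 3 -> 2 (moved)
  Node 4: index 4 -> 4 (same)
  Node 5: index 5 -> 5 (same)
Nodes that changed position: 2 3

Answer: 2 3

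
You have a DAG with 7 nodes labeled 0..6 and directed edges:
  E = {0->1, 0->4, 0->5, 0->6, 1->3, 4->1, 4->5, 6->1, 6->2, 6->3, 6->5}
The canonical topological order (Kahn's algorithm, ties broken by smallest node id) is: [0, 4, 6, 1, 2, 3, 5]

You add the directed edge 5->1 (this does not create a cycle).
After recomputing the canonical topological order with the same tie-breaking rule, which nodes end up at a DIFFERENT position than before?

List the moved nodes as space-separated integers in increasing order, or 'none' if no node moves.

Old toposort: [0, 4, 6, 1, 2, 3, 5]
Added edge 5->1
Recompute Kahn (smallest-id tiebreak):
  initial in-degrees: [0, 4, 1, 2, 1, 3, 1]
  ready (indeg=0): [0]
  pop 0: indeg[1]->3; indeg[4]->0; indeg[5]->2; indeg[6]->0 | ready=[4, 6] | order so far=[0]
  pop 4: indeg[1]->2; indeg[5]->1 | ready=[6] | order so far=[0, 4]
  pop 6: indeg[1]->1; indeg[2]->0; indeg[3]->1; indeg[5]->0 | ready=[2, 5] | order so far=[0, 4, 6]
  pop 2: no out-edges | ready=[5] | order so far=[0, 4, 6, 2]
  pop 5: indeg[1]->0 | ready=[1] | order so far=[0, 4, 6, 2, 5]
  pop 1: indeg[3]->0 | ready=[3] | order so far=[0, 4, 6, 2, 5, 1]
  pop 3: no out-edges | ready=[] | order so far=[0, 4, 6, 2, 5, 1, 3]
New canonical toposort: [0, 4, 6, 2, 5, 1, 3]
Compare positions:
  Node 0: index 0 -> 0 (same)
  Node 1: index 3 -> 5 (moved)
  Node 2: index 4 -> 3 (moved)
  Node 3: index 5 -> 6 (moved)
  Node 4: index 1 -> 1 (same)
  Node 5: index 6 -> 4 (moved)
  Node 6: index 2 -> 2 (same)
Nodes that changed position: 1 2 3 5

Answer: 1 2 3 5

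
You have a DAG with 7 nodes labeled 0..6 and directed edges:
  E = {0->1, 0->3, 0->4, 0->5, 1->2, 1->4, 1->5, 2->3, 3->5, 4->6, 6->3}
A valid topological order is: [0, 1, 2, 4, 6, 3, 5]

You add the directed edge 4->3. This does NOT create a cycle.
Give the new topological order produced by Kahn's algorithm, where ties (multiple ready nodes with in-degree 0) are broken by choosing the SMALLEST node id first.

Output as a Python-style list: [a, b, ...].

Old toposort: [0, 1, 2, 4, 6, 3, 5]
Added edge: 4->3
Position of 4 (3) < position of 3 (5). Old order still valid.
Run Kahn's algorithm (break ties by smallest node id):
  initial in-degrees: [0, 1, 1, 4, 2, 3, 1]
  ready (indeg=0): [0]
  pop 0: indeg[1]->0; indeg[3]->3; indeg[4]->1; indeg[5]->2 | ready=[1] | order so far=[0]
  pop 1: indeg[2]->0; indeg[4]->0; indeg[5]->1 | ready=[2, 4] | order so far=[0, 1]
  pop 2: indeg[3]->2 | ready=[4] | order so far=[0, 1, 2]
  pop 4: indeg[3]->1; indeg[6]->0 | ready=[6] | order so far=[0, 1, 2, 4]
  pop 6: indeg[3]->0 | ready=[3] | order so far=[0, 1, 2, 4, 6]
  pop 3: indeg[5]->0 | ready=[5] | order so far=[0, 1, 2, 4, 6, 3]
  pop 5: no out-edges | ready=[] | order so far=[0, 1, 2, 4, 6, 3, 5]
  Result: [0, 1, 2, 4, 6, 3, 5]

Answer: [0, 1, 2, 4, 6, 3, 5]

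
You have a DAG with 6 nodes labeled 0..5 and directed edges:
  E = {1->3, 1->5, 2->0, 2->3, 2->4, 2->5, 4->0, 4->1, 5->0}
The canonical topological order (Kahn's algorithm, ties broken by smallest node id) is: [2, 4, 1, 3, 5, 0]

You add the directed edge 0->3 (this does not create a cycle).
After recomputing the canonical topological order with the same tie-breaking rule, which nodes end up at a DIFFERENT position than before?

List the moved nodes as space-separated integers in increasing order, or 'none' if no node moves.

Old toposort: [2, 4, 1, 3, 5, 0]
Added edge 0->3
Recompute Kahn (smallest-id tiebreak):
  initial in-degrees: [3, 1, 0, 3, 1, 2]
  ready (indeg=0): [2]
  pop 2: indeg[0]->2; indeg[3]->2; indeg[4]->0; indeg[5]->1 | ready=[4] | order so far=[2]
  pop 4: indeg[0]->1; indeg[1]->0 | ready=[1] | order so far=[2, 4]
  pop 1: indeg[3]->1; indeg[5]->0 | ready=[5] | order so far=[2, 4, 1]
  pop 5: indeg[0]->0 | ready=[0] | order so far=[2, 4, 1, 5]
  pop 0: indeg[3]->0 | ready=[3] | order so far=[2, 4, 1, 5, 0]
  pop 3: no out-edges | ready=[] | order so far=[2, 4, 1, 5, 0, 3]
New canonical toposort: [2, 4, 1, 5, 0, 3]
Compare positions:
  Node 0: index 5 -> 4 (moved)
  Node 1: index 2 -> 2 (same)
  Node 2: index 0 -> 0 (same)
  Node 3: index 3 -> 5 (moved)
  Node 4: index 1 -> 1 (same)
  Node 5: index 4 -> 3 (moved)
Nodes that changed position: 0 3 5

Answer: 0 3 5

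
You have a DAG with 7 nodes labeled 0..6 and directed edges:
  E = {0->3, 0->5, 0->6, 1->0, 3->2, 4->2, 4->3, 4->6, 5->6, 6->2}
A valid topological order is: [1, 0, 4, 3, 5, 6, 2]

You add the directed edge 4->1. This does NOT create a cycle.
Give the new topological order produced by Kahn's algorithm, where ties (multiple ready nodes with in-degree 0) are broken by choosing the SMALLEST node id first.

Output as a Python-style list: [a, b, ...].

Answer: [4, 1, 0, 3, 5, 6, 2]

Derivation:
Old toposort: [1, 0, 4, 3, 5, 6, 2]
Added edge: 4->1
Position of 4 (2) > position of 1 (0). Must reorder: 4 must now come before 1.
Run Kahn's algorithm (break ties by smallest node id):
  initial in-degrees: [1, 1, 3, 2, 0, 1, 3]
  ready (indeg=0): [4]
  pop 4: indeg[1]->0; indeg[2]->2; indeg[3]->1; indeg[6]->2 | ready=[1] | order so far=[4]
  pop 1: indeg[0]->0 | ready=[0] | order so far=[4, 1]
  pop 0: indeg[3]->0; indeg[5]->0; indeg[6]->1 | ready=[3, 5] | order so far=[4, 1, 0]
  pop 3: indeg[2]->1 | ready=[5] | order so far=[4, 1, 0, 3]
  pop 5: indeg[6]->0 | ready=[6] | order so far=[4, 1, 0, 3, 5]
  pop 6: indeg[2]->0 | ready=[2] | order so far=[4, 1, 0, 3, 5, 6]
  pop 2: no out-edges | ready=[] | order so far=[4, 1, 0, 3, 5, 6, 2]
  Result: [4, 1, 0, 3, 5, 6, 2]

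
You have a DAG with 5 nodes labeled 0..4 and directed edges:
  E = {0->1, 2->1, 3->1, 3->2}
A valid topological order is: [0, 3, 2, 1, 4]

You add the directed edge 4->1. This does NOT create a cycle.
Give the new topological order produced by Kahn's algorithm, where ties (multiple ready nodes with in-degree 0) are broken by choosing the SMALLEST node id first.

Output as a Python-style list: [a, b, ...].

Old toposort: [0, 3, 2, 1, 4]
Added edge: 4->1
Position of 4 (4) > position of 1 (3). Must reorder: 4 must now come before 1.
Run Kahn's algorithm (break ties by smallest node id):
  initial in-degrees: [0, 4, 1, 0, 0]
  ready (indeg=0): [0, 3, 4]
  pop 0: indeg[1]->3 | ready=[3, 4] | order so far=[0]
  pop 3: indeg[1]->2; indeg[2]->0 | ready=[2, 4] | order so far=[0, 3]
  pop 2: indeg[1]->1 | ready=[4] | order so far=[0, 3, 2]
  pop 4: indeg[1]->0 | ready=[1] | order so far=[0, 3, 2, 4]
  pop 1: no out-edges | ready=[] | order so far=[0, 3, 2, 4, 1]
  Result: [0, 3, 2, 4, 1]

Answer: [0, 3, 2, 4, 1]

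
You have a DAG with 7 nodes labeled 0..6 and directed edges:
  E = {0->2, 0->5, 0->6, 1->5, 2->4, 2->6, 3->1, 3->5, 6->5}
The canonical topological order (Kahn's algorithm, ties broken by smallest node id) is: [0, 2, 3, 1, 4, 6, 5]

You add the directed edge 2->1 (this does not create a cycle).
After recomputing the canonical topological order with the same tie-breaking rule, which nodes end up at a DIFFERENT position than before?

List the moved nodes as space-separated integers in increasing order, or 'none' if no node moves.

Answer: none

Derivation:
Old toposort: [0, 2, 3, 1, 4, 6, 5]
Added edge 2->1
Recompute Kahn (smallest-id tiebreak):
  initial in-degrees: [0, 2, 1, 0, 1, 4, 2]
  ready (indeg=0): [0, 3]
  pop 0: indeg[2]->0; indeg[5]->3; indeg[6]->1 | ready=[2, 3] | order so far=[0]
  pop 2: indeg[1]->1; indeg[4]->0; indeg[6]->0 | ready=[3, 4, 6] | order so far=[0, 2]
  pop 3: indeg[1]->0; indeg[5]->2 | ready=[1, 4, 6] | order so far=[0, 2, 3]
  pop 1: indeg[5]->1 | ready=[4, 6] | order so far=[0, 2, 3, 1]
  pop 4: no out-edges | ready=[6] | order so far=[0, 2, 3, 1, 4]
  pop 6: indeg[5]->0 | ready=[5] | order so far=[0, 2, 3, 1, 4, 6]
  pop 5: no out-edges | ready=[] | order so far=[0, 2, 3, 1, 4, 6, 5]
New canonical toposort: [0, 2, 3, 1, 4, 6, 5]
Compare positions:
  Node 0: index 0 -> 0 (same)
  Node 1: index 3 -> 3 (same)
  Node 2: index 1 -> 1 (same)
  Node 3: index 2 -> 2 (same)
  Node 4: index 4 -> 4 (same)
  Node 5: index 6 -> 6 (same)
  Node 6: index 5 -> 5 (same)
Nodes that changed position: none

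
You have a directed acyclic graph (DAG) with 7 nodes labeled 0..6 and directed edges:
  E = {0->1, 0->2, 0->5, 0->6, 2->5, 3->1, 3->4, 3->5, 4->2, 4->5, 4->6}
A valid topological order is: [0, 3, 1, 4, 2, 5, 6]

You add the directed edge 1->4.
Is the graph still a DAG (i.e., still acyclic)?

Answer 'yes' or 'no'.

Answer: yes

Derivation:
Given toposort: [0, 3, 1, 4, 2, 5, 6]
Position of 1: index 2; position of 4: index 3
New edge 1->4: forward
Forward edge: respects the existing order. Still a DAG, same toposort still valid.
Still a DAG? yes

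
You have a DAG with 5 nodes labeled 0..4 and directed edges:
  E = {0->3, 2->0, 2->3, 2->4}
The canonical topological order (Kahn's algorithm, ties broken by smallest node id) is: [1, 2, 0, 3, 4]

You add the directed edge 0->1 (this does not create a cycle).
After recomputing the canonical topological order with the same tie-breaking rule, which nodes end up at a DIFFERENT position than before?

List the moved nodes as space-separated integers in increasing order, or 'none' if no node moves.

Answer: 0 1 2

Derivation:
Old toposort: [1, 2, 0, 3, 4]
Added edge 0->1
Recompute Kahn (smallest-id tiebreak):
  initial in-degrees: [1, 1, 0, 2, 1]
  ready (indeg=0): [2]
  pop 2: indeg[0]->0; indeg[3]->1; indeg[4]->0 | ready=[0, 4] | order so far=[2]
  pop 0: indeg[1]->0; indeg[3]->0 | ready=[1, 3, 4] | order so far=[2, 0]
  pop 1: no out-edges | ready=[3, 4] | order so far=[2, 0, 1]
  pop 3: no out-edges | ready=[4] | order so far=[2, 0, 1, 3]
  pop 4: no out-edges | ready=[] | order so far=[2, 0, 1, 3, 4]
New canonical toposort: [2, 0, 1, 3, 4]
Compare positions:
  Node 0: index 2 -> 1 (moved)
  Node 1: index 0 -> 2 (moved)
  Node 2: index 1 -> 0 (moved)
  Node 3: index 3 -> 3 (same)
  Node 4: index 4 -> 4 (same)
Nodes that changed position: 0 1 2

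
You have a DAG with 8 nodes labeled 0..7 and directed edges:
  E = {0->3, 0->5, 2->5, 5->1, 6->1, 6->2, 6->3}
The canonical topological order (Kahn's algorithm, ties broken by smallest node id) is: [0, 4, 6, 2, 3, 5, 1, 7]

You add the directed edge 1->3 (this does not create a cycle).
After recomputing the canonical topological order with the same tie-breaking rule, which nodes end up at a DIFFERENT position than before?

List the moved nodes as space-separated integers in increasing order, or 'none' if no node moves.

Old toposort: [0, 4, 6, 2, 3, 5, 1, 7]
Added edge 1->3
Recompute Kahn (smallest-id tiebreak):
  initial in-degrees: [0, 2, 1, 3, 0, 2, 0, 0]
  ready (indeg=0): [0, 4, 6, 7]
  pop 0: indeg[3]->2; indeg[5]->1 | ready=[4, 6, 7] | order so far=[0]
  pop 4: no out-edges | ready=[6, 7] | order so far=[0, 4]
  pop 6: indeg[1]->1; indeg[2]->0; indeg[3]->1 | ready=[2, 7] | order so far=[0, 4, 6]
  pop 2: indeg[5]->0 | ready=[5, 7] | order so far=[0, 4, 6, 2]
  pop 5: indeg[1]->0 | ready=[1, 7] | order so far=[0, 4, 6, 2, 5]
  pop 1: indeg[3]->0 | ready=[3, 7] | order so far=[0, 4, 6, 2, 5, 1]
  pop 3: no out-edges | ready=[7] | order so far=[0, 4, 6, 2, 5, 1, 3]
  pop 7: no out-edges | ready=[] | order so far=[0, 4, 6, 2, 5, 1, 3, 7]
New canonical toposort: [0, 4, 6, 2, 5, 1, 3, 7]
Compare positions:
  Node 0: index 0 -> 0 (same)
  Node 1: index 6 -> 5 (moved)
  Node 2: index 3 -> 3 (same)
  Node 3: index 4 -> 6 (moved)
  Node 4: index 1 -> 1 (same)
  Node 5: index 5 -> 4 (moved)
  Node 6: index 2 -> 2 (same)
  Node 7: index 7 -> 7 (same)
Nodes that changed position: 1 3 5

Answer: 1 3 5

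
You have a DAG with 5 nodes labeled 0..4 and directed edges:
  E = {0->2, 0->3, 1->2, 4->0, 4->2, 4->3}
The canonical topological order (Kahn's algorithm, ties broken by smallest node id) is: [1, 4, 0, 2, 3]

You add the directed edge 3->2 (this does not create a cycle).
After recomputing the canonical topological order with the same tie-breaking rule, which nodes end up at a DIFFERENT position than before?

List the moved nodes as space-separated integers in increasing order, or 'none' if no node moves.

Old toposort: [1, 4, 0, 2, 3]
Added edge 3->2
Recompute Kahn (smallest-id tiebreak):
  initial in-degrees: [1, 0, 4, 2, 0]
  ready (indeg=0): [1, 4]
  pop 1: indeg[2]->3 | ready=[4] | order so far=[1]
  pop 4: indeg[0]->0; indeg[2]->2; indeg[3]->1 | ready=[0] | order so far=[1, 4]
  pop 0: indeg[2]->1; indeg[3]->0 | ready=[3] | order so far=[1, 4, 0]
  pop 3: indeg[2]->0 | ready=[2] | order so far=[1, 4, 0, 3]
  pop 2: no out-edges | ready=[] | order so far=[1, 4, 0, 3, 2]
New canonical toposort: [1, 4, 0, 3, 2]
Compare positions:
  Node 0: index 2 -> 2 (same)
  Node 1: index 0 -> 0 (same)
  Node 2: index 3 -> 4 (moved)
  Node 3: index 4 -> 3 (moved)
  Node 4: index 1 -> 1 (same)
Nodes that changed position: 2 3

Answer: 2 3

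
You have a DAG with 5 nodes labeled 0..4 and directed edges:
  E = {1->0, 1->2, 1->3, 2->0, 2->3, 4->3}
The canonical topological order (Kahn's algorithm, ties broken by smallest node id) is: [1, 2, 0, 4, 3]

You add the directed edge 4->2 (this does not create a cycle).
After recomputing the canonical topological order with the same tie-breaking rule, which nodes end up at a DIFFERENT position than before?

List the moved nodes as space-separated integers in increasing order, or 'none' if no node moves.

Answer: 0 2 4

Derivation:
Old toposort: [1, 2, 0, 4, 3]
Added edge 4->2
Recompute Kahn (smallest-id tiebreak):
  initial in-degrees: [2, 0, 2, 3, 0]
  ready (indeg=0): [1, 4]
  pop 1: indeg[0]->1; indeg[2]->1; indeg[3]->2 | ready=[4] | order so far=[1]
  pop 4: indeg[2]->0; indeg[3]->1 | ready=[2] | order so far=[1, 4]
  pop 2: indeg[0]->0; indeg[3]->0 | ready=[0, 3] | order so far=[1, 4, 2]
  pop 0: no out-edges | ready=[3] | order so far=[1, 4, 2, 0]
  pop 3: no out-edges | ready=[] | order so far=[1, 4, 2, 0, 3]
New canonical toposort: [1, 4, 2, 0, 3]
Compare positions:
  Node 0: index 2 -> 3 (moved)
  Node 1: index 0 -> 0 (same)
  Node 2: index 1 -> 2 (moved)
  Node 3: index 4 -> 4 (same)
  Node 4: index 3 -> 1 (moved)
Nodes that changed position: 0 2 4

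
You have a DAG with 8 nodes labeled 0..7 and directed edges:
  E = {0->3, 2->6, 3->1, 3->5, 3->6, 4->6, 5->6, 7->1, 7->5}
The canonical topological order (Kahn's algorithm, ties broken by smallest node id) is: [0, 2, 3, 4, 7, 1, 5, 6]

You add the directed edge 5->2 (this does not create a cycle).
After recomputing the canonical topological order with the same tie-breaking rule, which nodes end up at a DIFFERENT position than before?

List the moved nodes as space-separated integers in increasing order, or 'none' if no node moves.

Old toposort: [0, 2, 3, 4, 7, 1, 5, 6]
Added edge 5->2
Recompute Kahn (smallest-id tiebreak):
  initial in-degrees: [0, 2, 1, 1, 0, 2, 4, 0]
  ready (indeg=0): [0, 4, 7]
  pop 0: indeg[3]->0 | ready=[3, 4, 7] | order so far=[0]
  pop 3: indeg[1]->1; indeg[5]->1; indeg[6]->3 | ready=[4, 7] | order so far=[0, 3]
  pop 4: indeg[6]->2 | ready=[7] | order so far=[0, 3, 4]
  pop 7: indeg[1]->0; indeg[5]->0 | ready=[1, 5] | order so far=[0, 3, 4, 7]
  pop 1: no out-edges | ready=[5] | order so far=[0, 3, 4, 7, 1]
  pop 5: indeg[2]->0; indeg[6]->1 | ready=[2] | order so far=[0, 3, 4, 7, 1, 5]
  pop 2: indeg[6]->0 | ready=[6] | order so far=[0, 3, 4, 7, 1, 5, 2]
  pop 6: no out-edges | ready=[] | order so far=[0, 3, 4, 7, 1, 5, 2, 6]
New canonical toposort: [0, 3, 4, 7, 1, 5, 2, 6]
Compare positions:
  Node 0: index 0 -> 0 (same)
  Node 1: index 5 -> 4 (moved)
  Node 2: index 1 -> 6 (moved)
  Node 3: index 2 -> 1 (moved)
  Node 4: index 3 -> 2 (moved)
  Node 5: index 6 -> 5 (moved)
  Node 6: index 7 -> 7 (same)
  Node 7: index 4 -> 3 (moved)
Nodes that changed position: 1 2 3 4 5 7

Answer: 1 2 3 4 5 7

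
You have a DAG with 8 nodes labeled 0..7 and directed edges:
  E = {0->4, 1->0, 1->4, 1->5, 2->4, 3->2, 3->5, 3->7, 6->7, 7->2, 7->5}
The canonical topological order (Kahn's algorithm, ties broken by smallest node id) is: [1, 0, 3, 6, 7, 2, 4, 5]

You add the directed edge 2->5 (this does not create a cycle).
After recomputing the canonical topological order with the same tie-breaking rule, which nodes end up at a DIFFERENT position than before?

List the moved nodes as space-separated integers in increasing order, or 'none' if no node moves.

Answer: none

Derivation:
Old toposort: [1, 0, 3, 6, 7, 2, 4, 5]
Added edge 2->5
Recompute Kahn (smallest-id tiebreak):
  initial in-degrees: [1, 0, 2, 0, 3, 4, 0, 2]
  ready (indeg=0): [1, 3, 6]
  pop 1: indeg[0]->0; indeg[4]->2; indeg[5]->3 | ready=[0, 3, 6] | order so far=[1]
  pop 0: indeg[4]->1 | ready=[3, 6] | order so far=[1, 0]
  pop 3: indeg[2]->1; indeg[5]->2; indeg[7]->1 | ready=[6] | order so far=[1, 0, 3]
  pop 6: indeg[7]->0 | ready=[7] | order so far=[1, 0, 3, 6]
  pop 7: indeg[2]->0; indeg[5]->1 | ready=[2] | order so far=[1, 0, 3, 6, 7]
  pop 2: indeg[4]->0; indeg[5]->0 | ready=[4, 5] | order so far=[1, 0, 3, 6, 7, 2]
  pop 4: no out-edges | ready=[5] | order so far=[1, 0, 3, 6, 7, 2, 4]
  pop 5: no out-edges | ready=[] | order so far=[1, 0, 3, 6, 7, 2, 4, 5]
New canonical toposort: [1, 0, 3, 6, 7, 2, 4, 5]
Compare positions:
  Node 0: index 1 -> 1 (same)
  Node 1: index 0 -> 0 (same)
  Node 2: index 5 -> 5 (same)
  Node 3: index 2 -> 2 (same)
  Node 4: index 6 -> 6 (same)
  Node 5: index 7 -> 7 (same)
  Node 6: index 3 -> 3 (same)
  Node 7: index 4 -> 4 (same)
Nodes that changed position: none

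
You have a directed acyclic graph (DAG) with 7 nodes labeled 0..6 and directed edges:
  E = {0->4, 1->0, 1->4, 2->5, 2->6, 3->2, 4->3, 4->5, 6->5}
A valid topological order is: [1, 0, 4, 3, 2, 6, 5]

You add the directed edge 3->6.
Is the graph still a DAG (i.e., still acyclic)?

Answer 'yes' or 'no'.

Answer: yes

Derivation:
Given toposort: [1, 0, 4, 3, 2, 6, 5]
Position of 3: index 3; position of 6: index 5
New edge 3->6: forward
Forward edge: respects the existing order. Still a DAG, same toposort still valid.
Still a DAG? yes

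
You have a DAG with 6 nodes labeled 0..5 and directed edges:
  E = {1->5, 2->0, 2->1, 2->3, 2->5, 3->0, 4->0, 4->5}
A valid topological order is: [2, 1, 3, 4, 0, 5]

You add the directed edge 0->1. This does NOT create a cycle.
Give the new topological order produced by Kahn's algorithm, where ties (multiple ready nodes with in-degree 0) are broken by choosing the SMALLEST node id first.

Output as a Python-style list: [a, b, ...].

Answer: [2, 3, 4, 0, 1, 5]

Derivation:
Old toposort: [2, 1, 3, 4, 0, 5]
Added edge: 0->1
Position of 0 (4) > position of 1 (1). Must reorder: 0 must now come before 1.
Run Kahn's algorithm (break ties by smallest node id):
  initial in-degrees: [3, 2, 0, 1, 0, 3]
  ready (indeg=0): [2, 4]
  pop 2: indeg[0]->2; indeg[1]->1; indeg[3]->0; indeg[5]->2 | ready=[3, 4] | order so far=[2]
  pop 3: indeg[0]->1 | ready=[4] | order so far=[2, 3]
  pop 4: indeg[0]->0; indeg[5]->1 | ready=[0] | order so far=[2, 3, 4]
  pop 0: indeg[1]->0 | ready=[1] | order so far=[2, 3, 4, 0]
  pop 1: indeg[5]->0 | ready=[5] | order so far=[2, 3, 4, 0, 1]
  pop 5: no out-edges | ready=[] | order so far=[2, 3, 4, 0, 1, 5]
  Result: [2, 3, 4, 0, 1, 5]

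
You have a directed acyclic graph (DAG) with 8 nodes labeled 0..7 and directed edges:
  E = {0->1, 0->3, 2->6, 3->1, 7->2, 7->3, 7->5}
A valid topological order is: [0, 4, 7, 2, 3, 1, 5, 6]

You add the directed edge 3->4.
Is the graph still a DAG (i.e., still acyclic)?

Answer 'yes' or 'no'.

Given toposort: [0, 4, 7, 2, 3, 1, 5, 6]
Position of 3: index 4; position of 4: index 1
New edge 3->4: backward (u after v in old order)
Backward edge: old toposort is now invalid. Check if this creates a cycle.
Does 4 already reach 3? Reachable from 4: [4]. NO -> still a DAG (reorder needed).
Still a DAG? yes

Answer: yes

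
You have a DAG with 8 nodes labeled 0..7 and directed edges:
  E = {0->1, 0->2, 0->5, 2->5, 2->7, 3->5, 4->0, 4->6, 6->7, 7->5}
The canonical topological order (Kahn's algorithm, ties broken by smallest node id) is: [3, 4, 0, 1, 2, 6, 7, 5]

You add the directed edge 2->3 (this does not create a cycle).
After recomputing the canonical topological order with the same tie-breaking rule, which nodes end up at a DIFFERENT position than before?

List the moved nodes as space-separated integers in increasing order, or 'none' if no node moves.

Old toposort: [3, 4, 0, 1, 2, 6, 7, 5]
Added edge 2->3
Recompute Kahn (smallest-id tiebreak):
  initial in-degrees: [1, 1, 1, 1, 0, 4, 1, 2]
  ready (indeg=0): [4]
  pop 4: indeg[0]->0; indeg[6]->0 | ready=[0, 6] | order so far=[4]
  pop 0: indeg[1]->0; indeg[2]->0; indeg[5]->3 | ready=[1, 2, 6] | order so far=[4, 0]
  pop 1: no out-edges | ready=[2, 6] | order so far=[4, 0, 1]
  pop 2: indeg[3]->0; indeg[5]->2; indeg[7]->1 | ready=[3, 6] | order so far=[4, 0, 1, 2]
  pop 3: indeg[5]->1 | ready=[6] | order so far=[4, 0, 1, 2, 3]
  pop 6: indeg[7]->0 | ready=[7] | order so far=[4, 0, 1, 2, 3, 6]
  pop 7: indeg[5]->0 | ready=[5] | order so far=[4, 0, 1, 2, 3, 6, 7]
  pop 5: no out-edges | ready=[] | order so far=[4, 0, 1, 2, 3, 6, 7, 5]
New canonical toposort: [4, 0, 1, 2, 3, 6, 7, 5]
Compare positions:
  Node 0: index 2 -> 1 (moved)
  Node 1: index 3 -> 2 (moved)
  Node 2: index 4 -> 3 (moved)
  Node 3: index 0 -> 4 (moved)
  Node 4: index 1 -> 0 (moved)
  Node 5: index 7 -> 7 (same)
  Node 6: index 5 -> 5 (same)
  Node 7: index 6 -> 6 (same)
Nodes that changed position: 0 1 2 3 4

Answer: 0 1 2 3 4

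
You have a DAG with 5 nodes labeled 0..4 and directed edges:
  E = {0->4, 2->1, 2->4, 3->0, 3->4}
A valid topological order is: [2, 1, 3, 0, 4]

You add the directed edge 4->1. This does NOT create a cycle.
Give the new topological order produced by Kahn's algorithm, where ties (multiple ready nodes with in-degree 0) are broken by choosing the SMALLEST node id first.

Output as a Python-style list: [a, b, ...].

Answer: [2, 3, 0, 4, 1]

Derivation:
Old toposort: [2, 1, 3, 0, 4]
Added edge: 4->1
Position of 4 (4) > position of 1 (1). Must reorder: 4 must now come before 1.
Run Kahn's algorithm (break ties by smallest node id):
  initial in-degrees: [1, 2, 0, 0, 3]
  ready (indeg=0): [2, 3]
  pop 2: indeg[1]->1; indeg[4]->2 | ready=[3] | order so far=[2]
  pop 3: indeg[0]->0; indeg[4]->1 | ready=[0] | order so far=[2, 3]
  pop 0: indeg[4]->0 | ready=[4] | order so far=[2, 3, 0]
  pop 4: indeg[1]->0 | ready=[1] | order so far=[2, 3, 0, 4]
  pop 1: no out-edges | ready=[] | order so far=[2, 3, 0, 4, 1]
  Result: [2, 3, 0, 4, 1]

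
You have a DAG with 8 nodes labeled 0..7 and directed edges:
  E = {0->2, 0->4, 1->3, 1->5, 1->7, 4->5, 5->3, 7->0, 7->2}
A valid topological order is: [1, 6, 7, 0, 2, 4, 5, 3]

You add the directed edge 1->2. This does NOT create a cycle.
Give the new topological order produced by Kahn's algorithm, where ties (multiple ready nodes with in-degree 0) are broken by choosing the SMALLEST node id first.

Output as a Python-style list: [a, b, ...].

Answer: [1, 6, 7, 0, 2, 4, 5, 3]

Derivation:
Old toposort: [1, 6, 7, 0, 2, 4, 5, 3]
Added edge: 1->2
Position of 1 (0) < position of 2 (4). Old order still valid.
Run Kahn's algorithm (break ties by smallest node id):
  initial in-degrees: [1, 0, 3, 2, 1, 2, 0, 1]
  ready (indeg=0): [1, 6]
  pop 1: indeg[2]->2; indeg[3]->1; indeg[5]->1; indeg[7]->0 | ready=[6, 7] | order so far=[1]
  pop 6: no out-edges | ready=[7] | order so far=[1, 6]
  pop 7: indeg[0]->0; indeg[2]->1 | ready=[0] | order so far=[1, 6, 7]
  pop 0: indeg[2]->0; indeg[4]->0 | ready=[2, 4] | order so far=[1, 6, 7, 0]
  pop 2: no out-edges | ready=[4] | order so far=[1, 6, 7, 0, 2]
  pop 4: indeg[5]->0 | ready=[5] | order so far=[1, 6, 7, 0, 2, 4]
  pop 5: indeg[3]->0 | ready=[3] | order so far=[1, 6, 7, 0, 2, 4, 5]
  pop 3: no out-edges | ready=[] | order so far=[1, 6, 7, 0, 2, 4, 5, 3]
  Result: [1, 6, 7, 0, 2, 4, 5, 3]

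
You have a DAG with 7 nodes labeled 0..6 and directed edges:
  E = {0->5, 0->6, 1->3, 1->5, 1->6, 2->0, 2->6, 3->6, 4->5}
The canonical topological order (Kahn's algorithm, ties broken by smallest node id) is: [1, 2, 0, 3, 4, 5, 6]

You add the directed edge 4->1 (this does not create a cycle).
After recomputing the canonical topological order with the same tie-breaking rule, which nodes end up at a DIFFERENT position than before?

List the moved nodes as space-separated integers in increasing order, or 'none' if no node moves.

Answer: 0 1 2 3 4

Derivation:
Old toposort: [1, 2, 0, 3, 4, 5, 6]
Added edge 4->1
Recompute Kahn (smallest-id tiebreak):
  initial in-degrees: [1, 1, 0, 1, 0, 3, 4]
  ready (indeg=0): [2, 4]
  pop 2: indeg[0]->0; indeg[6]->3 | ready=[0, 4] | order so far=[2]
  pop 0: indeg[5]->2; indeg[6]->2 | ready=[4] | order so far=[2, 0]
  pop 4: indeg[1]->0; indeg[5]->1 | ready=[1] | order so far=[2, 0, 4]
  pop 1: indeg[3]->0; indeg[5]->0; indeg[6]->1 | ready=[3, 5] | order so far=[2, 0, 4, 1]
  pop 3: indeg[6]->0 | ready=[5, 6] | order so far=[2, 0, 4, 1, 3]
  pop 5: no out-edges | ready=[6] | order so far=[2, 0, 4, 1, 3, 5]
  pop 6: no out-edges | ready=[] | order so far=[2, 0, 4, 1, 3, 5, 6]
New canonical toposort: [2, 0, 4, 1, 3, 5, 6]
Compare positions:
  Node 0: index 2 -> 1 (moved)
  Node 1: index 0 -> 3 (moved)
  Node 2: index 1 -> 0 (moved)
  Node 3: index 3 -> 4 (moved)
  Node 4: index 4 -> 2 (moved)
  Node 5: index 5 -> 5 (same)
  Node 6: index 6 -> 6 (same)
Nodes that changed position: 0 1 2 3 4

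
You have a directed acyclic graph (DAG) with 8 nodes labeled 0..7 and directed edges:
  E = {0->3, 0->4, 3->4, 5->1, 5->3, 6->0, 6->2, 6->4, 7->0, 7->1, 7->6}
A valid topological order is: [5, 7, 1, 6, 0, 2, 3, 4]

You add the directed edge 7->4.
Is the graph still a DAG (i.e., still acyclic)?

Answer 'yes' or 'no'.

Answer: yes

Derivation:
Given toposort: [5, 7, 1, 6, 0, 2, 3, 4]
Position of 7: index 1; position of 4: index 7
New edge 7->4: forward
Forward edge: respects the existing order. Still a DAG, same toposort still valid.
Still a DAG? yes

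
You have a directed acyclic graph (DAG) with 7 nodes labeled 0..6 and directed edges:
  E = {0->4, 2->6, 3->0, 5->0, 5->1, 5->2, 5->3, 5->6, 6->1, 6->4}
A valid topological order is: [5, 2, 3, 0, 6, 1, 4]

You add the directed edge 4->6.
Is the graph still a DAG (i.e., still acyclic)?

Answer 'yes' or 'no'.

Answer: no

Derivation:
Given toposort: [5, 2, 3, 0, 6, 1, 4]
Position of 4: index 6; position of 6: index 4
New edge 4->6: backward (u after v in old order)
Backward edge: old toposort is now invalid. Check if this creates a cycle.
Does 6 already reach 4? Reachable from 6: [1, 4, 6]. YES -> cycle!
Still a DAG? no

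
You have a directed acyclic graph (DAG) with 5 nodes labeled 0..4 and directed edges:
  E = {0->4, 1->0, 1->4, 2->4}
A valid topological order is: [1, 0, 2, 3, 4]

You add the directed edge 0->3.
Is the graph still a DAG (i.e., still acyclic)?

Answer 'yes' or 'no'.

Answer: yes

Derivation:
Given toposort: [1, 0, 2, 3, 4]
Position of 0: index 1; position of 3: index 3
New edge 0->3: forward
Forward edge: respects the existing order. Still a DAG, same toposort still valid.
Still a DAG? yes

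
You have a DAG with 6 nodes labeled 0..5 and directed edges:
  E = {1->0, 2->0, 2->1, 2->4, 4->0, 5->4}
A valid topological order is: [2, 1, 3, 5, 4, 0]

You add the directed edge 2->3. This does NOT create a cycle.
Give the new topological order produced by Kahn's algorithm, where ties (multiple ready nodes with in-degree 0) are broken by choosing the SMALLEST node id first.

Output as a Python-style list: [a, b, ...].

Answer: [2, 1, 3, 5, 4, 0]

Derivation:
Old toposort: [2, 1, 3, 5, 4, 0]
Added edge: 2->3
Position of 2 (0) < position of 3 (2). Old order still valid.
Run Kahn's algorithm (break ties by smallest node id):
  initial in-degrees: [3, 1, 0, 1, 2, 0]
  ready (indeg=0): [2, 5]
  pop 2: indeg[0]->2; indeg[1]->0; indeg[3]->0; indeg[4]->1 | ready=[1, 3, 5] | order so far=[2]
  pop 1: indeg[0]->1 | ready=[3, 5] | order so far=[2, 1]
  pop 3: no out-edges | ready=[5] | order so far=[2, 1, 3]
  pop 5: indeg[4]->0 | ready=[4] | order so far=[2, 1, 3, 5]
  pop 4: indeg[0]->0 | ready=[0] | order so far=[2, 1, 3, 5, 4]
  pop 0: no out-edges | ready=[] | order so far=[2, 1, 3, 5, 4, 0]
  Result: [2, 1, 3, 5, 4, 0]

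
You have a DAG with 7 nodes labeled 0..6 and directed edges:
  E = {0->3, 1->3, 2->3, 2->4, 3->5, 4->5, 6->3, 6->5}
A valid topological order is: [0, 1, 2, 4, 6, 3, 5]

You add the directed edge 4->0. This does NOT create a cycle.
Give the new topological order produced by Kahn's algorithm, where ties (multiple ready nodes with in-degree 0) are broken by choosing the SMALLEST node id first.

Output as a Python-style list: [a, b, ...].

Old toposort: [0, 1, 2, 4, 6, 3, 5]
Added edge: 4->0
Position of 4 (3) > position of 0 (0). Must reorder: 4 must now come before 0.
Run Kahn's algorithm (break ties by smallest node id):
  initial in-degrees: [1, 0, 0, 4, 1, 3, 0]
  ready (indeg=0): [1, 2, 6]
  pop 1: indeg[3]->3 | ready=[2, 6] | order so far=[1]
  pop 2: indeg[3]->2; indeg[4]->0 | ready=[4, 6] | order so far=[1, 2]
  pop 4: indeg[0]->0; indeg[5]->2 | ready=[0, 6] | order so far=[1, 2, 4]
  pop 0: indeg[3]->1 | ready=[6] | order so far=[1, 2, 4, 0]
  pop 6: indeg[3]->0; indeg[5]->1 | ready=[3] | order so far=[1, 2, 4, 0, 6]
  pop 3: indeg[5]->0 | ready=[5] | order so far=[1, 2, 4, 0, 6, 3]
  pop 5: no out-edges | ready=[] | order so far=[1, 2, 4, 0, 6, 3, 5]
  Result: [1, 2, 4, 0, 6, 3, 5]

Answer: [1, 2, 4, 0, 6, 3, 5]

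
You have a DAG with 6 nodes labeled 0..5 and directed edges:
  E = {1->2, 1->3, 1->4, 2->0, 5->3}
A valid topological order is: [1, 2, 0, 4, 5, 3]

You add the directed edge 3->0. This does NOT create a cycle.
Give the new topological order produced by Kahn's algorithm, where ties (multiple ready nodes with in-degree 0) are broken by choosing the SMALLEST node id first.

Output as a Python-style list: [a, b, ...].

Old toposort: [1, 2, 0, 4, 5, 3]
Added edge: 3->0
Position of 3 (5) > position of 0 (2). Must reorder: 3 must now come before 0.
Run Kahn's algorithm (break ties by smallest node id):
  initial in-degrees: [2, 0, 1, 2, 1, 0]
  ready (indeg=0): [1, 5]
  pop 1: indeg[2]->0; indeg[3]->1; indeg[4]->0 | ready=[2, 4, 5] | order so far=[1]
  pop 2: indeg[0]->1 | ready=[4, 5] | order so far=[1, 2]
  pop 4: no out-edges | ready=[5] | order so far=[1, 2, 4]
  pop 5: indeg[3]->0 | ready=[3] | order so far=[1, 2, 4, 5]
  pop 3: indeg[0]->0 | ready=[0] | order so far=[1, 2, 4, 5, 3]
  pop 0: no out-edges | ready=[] | order so far=[1, 2, 4, 5, 3, 0]
  Result: [1, 2, 4, 5, 3, 0]

Answer: [1, 2, 4, 5, 3, 0]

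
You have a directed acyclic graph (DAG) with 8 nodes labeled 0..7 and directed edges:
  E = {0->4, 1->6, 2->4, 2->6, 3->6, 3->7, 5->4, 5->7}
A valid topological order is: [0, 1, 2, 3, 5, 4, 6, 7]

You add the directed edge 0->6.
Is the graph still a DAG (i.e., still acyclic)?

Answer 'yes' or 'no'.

Answer: yes

Derivation:
Given toposort: [0, 1, 2, 3, 5, 4, 6, 7]
Position of 0: index 0; position of 6: index 6
New edge 0->6: forward
Forward edge: respects the existing order. Still a DAG, same toposort still valid.
Still a DAG? yes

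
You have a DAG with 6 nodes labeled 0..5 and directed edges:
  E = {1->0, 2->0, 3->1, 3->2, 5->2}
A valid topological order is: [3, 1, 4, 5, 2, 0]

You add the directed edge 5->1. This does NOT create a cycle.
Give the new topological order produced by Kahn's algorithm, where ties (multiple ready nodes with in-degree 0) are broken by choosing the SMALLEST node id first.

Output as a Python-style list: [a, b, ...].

Old toposort: [3, 1, 4, 5, 2, 0]
Added edge: 5->1
Position of 5 (3) > position of 1 (1). Must reorder: 5 must now come before 1.
Run Kahn's algorithm (break ties by smallest node id):
  initial in-degrees: [2, 2, 2, 0, 0, 0]
  ready (indeg=0): [3, 4, 5]
  pop 3: indeg[1]->1; indeg[2]->1 | ready=[4, 5] | order so far=[3]
  pop 4: no out-edges | ready=[5] | order so far=[3, 4]
  pop 5: indeg[1]->0; indeg[2]->0 | ready=[1, 2] | order so far=[3, 4, 5]
  pop 1: indeg[0]->1 | ready=[2] | order so far=[3, 4, 5, 1]
  pop 2: indeg[0]->0 | ready=[0] | order so far=[3, 4, 5, 1, 2]
  pop 0: no out-edges | ready=[] | order so far=[3, 4, 5, 1, 2, 0]
  Result: [3, 4, 5, 1, 2, 0]

Answer: [3, 4, 5, 1, 2, 0]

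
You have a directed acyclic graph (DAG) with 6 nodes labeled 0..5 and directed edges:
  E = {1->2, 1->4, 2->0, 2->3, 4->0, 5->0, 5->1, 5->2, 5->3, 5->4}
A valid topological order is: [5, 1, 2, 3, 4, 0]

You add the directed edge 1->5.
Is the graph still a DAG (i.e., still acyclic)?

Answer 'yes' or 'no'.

Given toposort: [5, 1, 2, 3, 4, 0]
Position of 1: index 1; position of 5: index 0
New edge 1->5: backward (u after v in old order)
Backward edge: old toposort is now invalid. Check if this creates a cycle.
Does 5 already reach 1? Reachable from 5: [0, 1, 2, 3, 4, 5]. YES -> cycle!
Still a DAG? no

Answer: no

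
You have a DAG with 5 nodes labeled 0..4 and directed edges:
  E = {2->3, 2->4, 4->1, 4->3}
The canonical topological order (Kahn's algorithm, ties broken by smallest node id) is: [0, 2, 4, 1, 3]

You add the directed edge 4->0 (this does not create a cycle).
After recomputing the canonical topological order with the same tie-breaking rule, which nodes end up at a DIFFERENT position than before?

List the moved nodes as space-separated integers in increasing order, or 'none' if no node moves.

Answer: 0 2 4

Derivation:
Old toposort: [0, 2, 4, 1, 3]
Added edge 4->0
Recompute Kahn (smallest-id tiebreak):
  initial in-degrees: [1, 1, 0, 2, 1]
  ready (indeg=0): [2]
  pop 2: indeg[3]->1; indeg[4]->0 | ready=[4] | order so far=[2]
  pop 4: indeg[0]->0; indeg[1]->0; indeg[3]->0 | ready=[0, 1, 3] | order so far=[2, 4]
  pop 0: no out-edges | ready=[1, 3] | order so far=[2, 4, 0]
  pop 1: no out-edges | ready=[3] | order so far=[2, 4, 0, 1]
  pop 3: no out-edges | ready=[] | order so far=[2, 4, 0, 1, 3]
New canonical toposort: [2, 4, 0, 1, 3]
Compare positions:
  Node 0: index 0 -> 2 (moved)
  Node 1: index 3 -> 3 (same)
  Node 2: index 1 -> 0 (moved)
  Node 3: index 4 -> 4 (same)
  Node 4: index 2 -> 1 (moved)
Nodes that changed position: 0 2 4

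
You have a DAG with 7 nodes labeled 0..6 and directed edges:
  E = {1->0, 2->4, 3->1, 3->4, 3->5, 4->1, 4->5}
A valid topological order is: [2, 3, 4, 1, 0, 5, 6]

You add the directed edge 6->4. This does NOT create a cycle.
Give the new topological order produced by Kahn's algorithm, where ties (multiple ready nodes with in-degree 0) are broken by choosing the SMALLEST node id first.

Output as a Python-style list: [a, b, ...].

Answer: [2, 3, 6, 4, 1, 0, 5]

Derivation:
Old toposort: [2, 3, 4, 1, 0, 5, 6]
Added edge: 6->4
Position of 6 (6) > position of 4 (2). Must reorder: 6 must now come before 4.
Run Kahn's algorithm (break ties by smallest node id):
  initial in-degrees: [1, 2, 0, 0, 3, 2, 0]
  ready (indeg=0): [2, 3, 6]
  pop 2: indeg[4]->2 | ready=[3, 6] | order so far=[2]
  pop 3: indeg[1]->1; indeg[4]->1; indeg[5]->1 | ready=[6] | order so far=[2, 3]
  pop 6: indeg[4]->0 | ready=[4] | order so far=[2, 3, 6]
  pop 4: indeg[1]->0; indeg[5]->0 | ready=[1, 5] | order so far=[2, 3, 6, 4]
  pop 1: indeg[0]->0 | ready=[0, 5] | order so far=[2, 3, 6, 4, 1]
  pop 0: no out-edges | ready=[5] | order so far=[2, 3, 6, 4, 1, 0]
  pop 5: no out-edges | ready=[] | order so far=[2, 3, 6, 4, 1, 0, 5]
  Result: [2, 3, 6, 4, 1, 0, 5]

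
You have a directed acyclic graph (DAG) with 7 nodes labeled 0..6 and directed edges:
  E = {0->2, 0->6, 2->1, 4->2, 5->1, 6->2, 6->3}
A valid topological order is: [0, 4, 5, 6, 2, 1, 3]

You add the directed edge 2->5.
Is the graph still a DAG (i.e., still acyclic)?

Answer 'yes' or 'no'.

Given toposort: [0, 4, 5, 6, 2, 1, 3]
Position of 2: index 4; position of 5: index 2
New edge 2->5: backward (u after v in old order)
Backward edge: old toposort is now invalid. Check if this creates a cycle.
Does 5 already reach 2? Reachable from 5: [1, 5]. NO -> still a DAG (reorder needed).
Still a DAG? yes

Answer: yes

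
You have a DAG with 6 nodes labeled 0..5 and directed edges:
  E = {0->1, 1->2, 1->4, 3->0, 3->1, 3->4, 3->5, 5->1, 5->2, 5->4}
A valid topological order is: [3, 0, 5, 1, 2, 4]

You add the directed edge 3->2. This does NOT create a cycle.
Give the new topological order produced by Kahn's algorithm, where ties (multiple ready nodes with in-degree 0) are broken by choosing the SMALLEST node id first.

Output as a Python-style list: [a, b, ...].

Old toposort: [3, 0, 5, 1, 2, 4]
Added edge: 3->2
Position of 3 (0) < position of 2 (4). Old order still valid.
Run Kahn's algorithm (break ties by smallest node id):
  initial in-degrees: [1, 3, 3, 0, 3, 1]
  ready (indeg=0): [3]
  pop 3: indeg[0]->0; indeg[1]->2; indeg[2]->2; indeg[4]->2; indeg[5]->0 | ready=[0, 5] | order so far=[3]
  pop 0: indeg[1]->1 | ready=[5] | order so far=[3, 0]
  pop 5: indeg[1]->0; indeg[2]->1; indeg[4]->1 | ready=[1] | order so far=[3, 0, 5]
  pop 1: indeg[2]->0; indeg[4]->0 | ready=[2, 4] | order so far=[3, 0, 5, 1]
  pop 2: no out-edges | ready=[4] | order so far=[3, 0, 5, 1, 2]
  pop 4: no out-edges | ready=[] | order so far=[3, 0, 5, 1, 2, 4]
  Result: [3, 0, 5, 1, 2, 4]

Answer: [3, 0, 5, 1, 2, 4]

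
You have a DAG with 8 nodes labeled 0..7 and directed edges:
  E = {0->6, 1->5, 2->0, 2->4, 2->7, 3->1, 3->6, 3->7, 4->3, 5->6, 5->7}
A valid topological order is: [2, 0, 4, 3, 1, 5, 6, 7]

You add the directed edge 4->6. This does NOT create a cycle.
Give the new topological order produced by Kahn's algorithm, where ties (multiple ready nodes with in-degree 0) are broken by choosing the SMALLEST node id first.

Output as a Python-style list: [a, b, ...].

Answer: [2, 0, 4, 3, 1, 5, 6, 7]

Derivation:
Old toposort: [2, 0, 4, 3, 1, 5, 6, 7]
Added edge: 4->6
Position of 4 (2) < position of 6 (6). Old order still valid.
Run Kahn's algorithm (break ties by smallest node id):
  initial in-degrees: [1, 1, 0, 1, 1, 1, 4, 3]
  ready (indeg=0): [2]
  pop 2: indeg[0]->0; indeg[4]->0; indeg[7]->2 | ready=[0, 4] | order so far=[2]
  pop 0: indeg[6]->3 | ready=[4] | order so far=[2, 0]
  pop 4: indeg[3]->0; indeg[6]->2 | ready=[3] | order so far=[2, 0, 4]
  pop 3: indeg[1]->0; indeg[6]->1; indeg[7]->1 | ready=[1] | order so far=[2, 0, 4, 3]
  pop 1: indeg[5]->0 | ready=[5] | order so far=[2, 0, 4, 3, 1]
  pop 5: indeg[6]->0; indeg[7]->0 | ready=[6, 7] | order so far=[2, 0, 4, 3, 1, 5]
  pop 6: no out-edges | ready=[7] | order so far=[2, 0, 4, 3, 1, 5, 6]
  pop 7: no out-edges | ready=[] | order so far=[2, 0, 4, 3, 1, 5, 6, 7]
  Result: [2, 0, 4, 3, 1, 5, 6, 7]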